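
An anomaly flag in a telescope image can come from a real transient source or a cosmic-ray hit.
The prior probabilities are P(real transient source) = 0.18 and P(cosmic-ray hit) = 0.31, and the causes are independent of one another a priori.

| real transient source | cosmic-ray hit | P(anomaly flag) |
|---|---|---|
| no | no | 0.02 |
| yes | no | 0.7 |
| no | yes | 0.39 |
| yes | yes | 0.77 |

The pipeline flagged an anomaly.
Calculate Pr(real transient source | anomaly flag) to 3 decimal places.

Pr(real transient source | anomaly flag) ≈ 0.540

P(anomaly flag) = 0.02×0.82×0.69 + 0.39×0.82×0.31 + 0.7×0.18×0.69 + 0.77×0.18×0.31 = 0.011316 + 0.099138 + 0.086940 + 0.042966 = 0.240360
Restricting to configurations with real transient source present: 0.086940 + 0.042966 = 0.129906.
P(real transient source | anomaly flag) = 0.129906 / 0.240360 ≈ 0.540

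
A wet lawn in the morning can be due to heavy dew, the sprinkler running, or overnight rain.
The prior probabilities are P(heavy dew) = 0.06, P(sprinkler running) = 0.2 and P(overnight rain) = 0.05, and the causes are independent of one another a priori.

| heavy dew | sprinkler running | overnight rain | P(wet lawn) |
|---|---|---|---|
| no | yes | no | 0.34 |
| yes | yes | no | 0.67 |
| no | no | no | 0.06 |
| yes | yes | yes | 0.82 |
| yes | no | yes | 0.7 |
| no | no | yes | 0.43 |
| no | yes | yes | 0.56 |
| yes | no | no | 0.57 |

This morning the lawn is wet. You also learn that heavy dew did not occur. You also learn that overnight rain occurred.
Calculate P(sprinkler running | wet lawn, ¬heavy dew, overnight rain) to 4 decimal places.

P(sprinkler running | wet lawn, ¬heavy dew, overnight rain) ≈ 0.2456

Weight on sprinkler running=true, given the evidence: 0.56·0.2 = 0.112000
The normalizing constant is 0.43·0.8 + 0.56·0.2 = 0.456000
Posterior = 0.112000 / 0.456000 ≈ 0.2456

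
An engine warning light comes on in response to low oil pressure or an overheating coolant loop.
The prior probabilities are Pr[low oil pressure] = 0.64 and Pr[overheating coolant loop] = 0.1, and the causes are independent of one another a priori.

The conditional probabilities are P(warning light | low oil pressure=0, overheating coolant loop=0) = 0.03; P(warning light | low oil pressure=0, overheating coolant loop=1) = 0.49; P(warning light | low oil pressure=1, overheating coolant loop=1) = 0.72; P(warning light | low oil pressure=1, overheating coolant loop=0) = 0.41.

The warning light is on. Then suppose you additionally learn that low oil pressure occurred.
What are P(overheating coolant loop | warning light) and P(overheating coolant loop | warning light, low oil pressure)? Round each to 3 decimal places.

P(overheating coolant loop | warning light) ≈ 0.206; P(overheating coolant loop | warning light, low oil pressure) ≈ 0.163

Sum P(warning light|·) weighted by the priors over the 4 (low oil pressure, overheating coolant loop) configurations:
  P(warning light) = 0.03×0.36×0.9 + 0.49×0.36×0.1 + 0.41×0.64×0.9 + 0.72×0.64×0.1
        = 0.009720 + 0.017640 + 0.236160 + 0.046080 = 0.309600
The terms with overheating coolant loop present sum to 0.063720, so
  P(overheating coolant loop | warning light) = 0.063720 / 0.309600 ≈ 0.206

Now also conditioning on low oil pressure=true:
Weight on overheating coolant loop=true, given the evidence: 0.72*0.1 = 0.072000
Normalizer over all consistent configurations: 0.41*0.9 + 0.72*0.1 = 0.441000
P(overheating coolant loop | warning light, low oil pressure) = 0.072000/0.441000 ≈ 0.163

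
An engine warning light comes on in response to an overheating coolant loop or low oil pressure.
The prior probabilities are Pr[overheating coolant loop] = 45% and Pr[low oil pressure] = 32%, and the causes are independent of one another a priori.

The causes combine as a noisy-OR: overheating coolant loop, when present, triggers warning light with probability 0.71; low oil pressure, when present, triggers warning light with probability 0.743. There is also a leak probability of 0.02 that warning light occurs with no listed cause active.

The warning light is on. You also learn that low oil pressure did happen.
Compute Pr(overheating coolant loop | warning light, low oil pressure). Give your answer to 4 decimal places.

Under noisy-OR, P(warning light | causes) = 1 − (1−0.02)·∏(1−qᵢ) over the active causes.
Enumerate both values of overheating coolant loop and weight by the priors:
  P(warning light | low oil pressure) = 0.74814*0.55 + 0.926961*0.45
        = 0.411477 + 0.417132 = 0.828609
Configurations with overheating coolant loop contribute 0.417132, so
  P(overheating coolant loop | warning light, low oil pressure) = 0.417132 / 0.828609 ≈ 0.5034

Pr(overheating coolant loop | warning light, low oil pressure) ≈ 0.5034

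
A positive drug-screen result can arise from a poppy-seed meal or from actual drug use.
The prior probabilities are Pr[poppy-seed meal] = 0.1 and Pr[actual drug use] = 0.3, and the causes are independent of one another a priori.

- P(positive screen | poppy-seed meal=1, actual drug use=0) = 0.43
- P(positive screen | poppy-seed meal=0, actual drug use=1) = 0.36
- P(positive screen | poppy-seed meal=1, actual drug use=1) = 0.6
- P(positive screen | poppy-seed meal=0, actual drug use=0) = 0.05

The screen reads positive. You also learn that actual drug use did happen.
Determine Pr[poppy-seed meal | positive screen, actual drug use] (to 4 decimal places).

Enumerate both values of poppy-seed meal and weight by the priors:
  P(positive screen | actual drug use) = 0.36×0.9 + 0.6×0.1
        = 0.324000 + 0.060000 = 0.384000
The terms with poppy-seed meal present sum to 0.060000, so
  P(poppy-seed meal | positive screen, actual drug use) = 0.060000 / 0.384000 ≈ 0.1562

Pr[poppy-seed meal | positive screen, actual drug use] ≈ 0.1562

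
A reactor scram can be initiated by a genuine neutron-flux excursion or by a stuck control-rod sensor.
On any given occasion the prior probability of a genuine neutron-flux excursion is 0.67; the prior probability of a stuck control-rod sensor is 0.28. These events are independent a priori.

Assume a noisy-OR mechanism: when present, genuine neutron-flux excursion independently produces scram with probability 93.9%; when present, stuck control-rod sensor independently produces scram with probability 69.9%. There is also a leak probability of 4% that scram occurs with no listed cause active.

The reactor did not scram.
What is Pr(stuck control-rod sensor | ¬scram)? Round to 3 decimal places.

Pr(stuck control-rod sensor | ¬scram) ≈ 0.105

Under noisy-OR, P(scram | causes) = 1 − (1−0.04)·∏(1−qᵢ) over the active causes.
By total probability over the 4 (genuine neutron-flux excursion, stuck control-rod sensor) configurations:
  P(¬scram) = 0.96×0.33×0.72 + 0.28896×0.33×0.28 + 0.05856×0.67×0.72 + 0.017627×0.67×0.28
        = 0.228096 + 0.026700 + 0.028249 + 0.003307 = 0.286352
Keeping only the stuck control-rod sensor-present terms gives 0.030007, so
  P(stuck control-rod sensor | ¬scram) = 0.030007 / 0.286352 ≈ 0.105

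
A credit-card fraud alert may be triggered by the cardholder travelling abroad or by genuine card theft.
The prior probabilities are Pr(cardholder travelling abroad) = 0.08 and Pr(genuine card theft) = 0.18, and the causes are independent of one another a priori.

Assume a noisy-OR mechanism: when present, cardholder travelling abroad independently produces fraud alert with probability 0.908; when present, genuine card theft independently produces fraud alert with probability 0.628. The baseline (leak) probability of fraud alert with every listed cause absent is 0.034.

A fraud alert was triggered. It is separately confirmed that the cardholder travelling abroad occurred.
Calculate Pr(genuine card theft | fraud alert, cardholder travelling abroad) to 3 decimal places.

Pr(genuine card theft | fraud alert, cardholder travelling abroad) ≈ 0.189

Under noisy-OR, P(fraud alert | causes) = 1 − (1−0.034)·∏(1−qᵢ) over the active causes.
P(fraud alert | cardholder travelling abroad) = 0.911128*0.82 + 0.96694*0.18 = 0.747125 + 0.174049 = 0.921174
The genuine card theft-present share is 0.96694*0.18 = 0.174049.
So P(genuine card theft | fraud alert, cardholder travelling abroad) = 0.174049/0.921174 ≈ 0.189.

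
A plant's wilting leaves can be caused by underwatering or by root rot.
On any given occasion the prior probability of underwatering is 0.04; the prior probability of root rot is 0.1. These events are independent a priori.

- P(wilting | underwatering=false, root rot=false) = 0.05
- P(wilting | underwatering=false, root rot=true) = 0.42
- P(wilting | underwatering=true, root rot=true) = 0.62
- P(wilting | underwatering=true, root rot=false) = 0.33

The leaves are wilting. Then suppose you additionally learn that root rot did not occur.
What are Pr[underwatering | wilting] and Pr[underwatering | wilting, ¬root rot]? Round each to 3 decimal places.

Sum P(wilting|·) weighted by the priors over the 4 (underwatering, root rot) configurations:
  P(wilting) = 0.05·0.96·0.9 + 0.42·0.96·0.1 + 0.33·0.04·0.9 + 0.62·0.04·0.1
        = 0.043200 + 0.040320 + 0.011880 + 0.002480 = 0.097880
Configurations with underwatering contribute 0.014360, so
  P(underwatering | wilting) = 0.014360 / 0.097880 ≈ 0.147

Now also conditioning on root rot≠true:
P(wilting | ¬root rot) = 0.05×0.96 + 0.33×0.04 = 0.048000 + 0.013200 = 0.061200
Restricting to configurations with underwatering present: 0.33×0.04 = 0.013200.
Hence the posterior is 0.013200/0.061200 ≈ 0.216.

Pr[underwatering | wilting] ≈ 0.147; Pr[underwatering | wilting, ¬root rot] ≈ 0.216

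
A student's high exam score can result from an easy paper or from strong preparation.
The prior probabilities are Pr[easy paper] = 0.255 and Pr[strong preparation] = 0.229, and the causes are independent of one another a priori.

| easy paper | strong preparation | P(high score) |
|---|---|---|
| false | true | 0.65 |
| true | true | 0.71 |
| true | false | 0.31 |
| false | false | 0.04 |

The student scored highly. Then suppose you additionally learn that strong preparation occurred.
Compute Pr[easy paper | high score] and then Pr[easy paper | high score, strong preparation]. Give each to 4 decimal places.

Sum P(high score|·) weighted by the priors over the 4 (easy paper, strong preparation) configurations:
  P(high score) = 0.04*0.745*0.771 + 0.65*0.745*0.229 + 0.31*0.255*0.771 + 0.71*0.255*0.229
        = 0.022976 + 0.110893 + 0.060948 + 0.041460 = 0.236277
Configurations with easy paper contribute 0.102408, so
  P(easy paper | high score) = 0.102408 / 0.236277 ≈ 0.4334

With the extra evidence:
Sum P(high score|·) weighted by the priors over both values of easy paper:
  P(high score | strong preparation) = 0.65×0.745 + 0.71×0.255
        = 0.484250 + 0.181050 = 0.665300
The terms with easy paper present sum to 0.181050, so
  P(easy paper | high score, strong preparation) = 0.181050 / 0.665300 ≈ 0.2721
The drop from 0.4334 to 0.2721 is the explaining-away (discounting) effect.

Pr[easy paper | high score] ≈ 0.4334; Pr[easy paper | high score, strong preparation] ≈ 0.2721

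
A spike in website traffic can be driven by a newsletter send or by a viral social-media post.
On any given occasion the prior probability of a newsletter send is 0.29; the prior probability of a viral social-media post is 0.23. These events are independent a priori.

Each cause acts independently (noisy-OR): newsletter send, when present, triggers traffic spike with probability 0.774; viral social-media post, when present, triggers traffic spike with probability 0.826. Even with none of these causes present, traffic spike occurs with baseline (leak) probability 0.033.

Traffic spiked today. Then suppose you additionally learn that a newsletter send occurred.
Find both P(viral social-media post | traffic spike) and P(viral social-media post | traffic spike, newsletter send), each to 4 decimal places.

P(viral social-media post | traffic spike) ≈ 0.5095; P(viral social-media post | traffic spike, newsletter send) ≈ 0.2688

Under noisy-OR, P(traffic spike | causes) = 1 − (1−0.033)·∏(1−qᵢ) over the active causes.
By total probability over the 4 (newsletter send, viral social-media post) configurations:
  P(traffic spike) = 0.033*0.71*0.77 + 0.831742*0.71*0.23 + 0.781458*0.29*0.77 + 0.961974*0.29*0.23
        = 0.018041 + 0.135823 + 0.174500 + 0.064164 = 0.392528
The terms with viral social-media post present sum to 0.199987, so
  P(viral social-media post | traffic spike) = 0.199987 / 0.392528 ≈ 0.5095

Now condition on the additional information:
Weight on viral social-media post=true, given the evidence: 0.961974·0.23 = 0.221254
Normalizer over all consistent configurations: 0.781458·0.77 + 0.961974·0.23 = 0.822977
Posterior = 0.221254 / 0.822977 ≈ 0.2688
— newsletter send explains away the evidence for viral social-media post.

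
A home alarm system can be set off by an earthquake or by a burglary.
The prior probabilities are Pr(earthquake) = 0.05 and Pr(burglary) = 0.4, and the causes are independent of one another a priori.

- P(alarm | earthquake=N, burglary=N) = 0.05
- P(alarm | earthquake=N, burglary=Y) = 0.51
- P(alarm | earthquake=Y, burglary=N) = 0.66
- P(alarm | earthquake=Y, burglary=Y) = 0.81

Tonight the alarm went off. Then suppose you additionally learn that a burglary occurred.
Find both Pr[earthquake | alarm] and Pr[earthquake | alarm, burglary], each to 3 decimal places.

Pr[earthquake | alarm] ≈ 0.139; Pr[earthquake | alarm, burglary] ≈ 0.077

P(alarm) = 0.05·0.95·0.6 + 0.51·0.95·0.4 + 0.66·0.05·0.6 + 0.81·0.05·0.4 = 0.028500 + 0.193800 + 0.019800 + 0.016200 = 0.258300
Restricting to configurations with earthquake present: 0.019800 + 0.016200 = 0.036000.
Hence the posterior is 0.036000/0.258300 ≈ 0.139.

Now also conditioning on burglary=true:
P(alarm | burglary) = 0.51·0.95 + 0.81·0.05 = 0.484500 + 0.040500 = 0.525000
Restricting to configurations with earthquake present: 0.81·0.05 = 0.040500.
Hence the posterior is 0.040500/0.525000 ≈ 0.077.
Conditioning on burglary lowers the posterior on earthquake: the classic explaining-away effect in a common-effect structure.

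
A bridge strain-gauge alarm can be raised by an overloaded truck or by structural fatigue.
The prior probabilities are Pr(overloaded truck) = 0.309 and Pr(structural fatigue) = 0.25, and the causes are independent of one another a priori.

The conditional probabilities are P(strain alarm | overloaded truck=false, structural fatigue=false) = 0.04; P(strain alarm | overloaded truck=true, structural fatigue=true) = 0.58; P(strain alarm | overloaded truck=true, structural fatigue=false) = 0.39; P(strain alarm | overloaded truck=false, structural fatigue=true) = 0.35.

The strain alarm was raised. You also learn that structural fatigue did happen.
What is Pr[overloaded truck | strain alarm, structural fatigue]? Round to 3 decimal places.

Numerator (weight on configurations with overloaded truck): 0.58*0.309 = 0.179220
Denominator P(strain alarm | structural fatigue): 0.35*0.691 + 0.58*0.309 = 0.421070
Posterior = 0.179220 / 0.421070 ≈ 0.426

Pr[overloaded truck | strain alarm, structural fatigue] ≈ 0.426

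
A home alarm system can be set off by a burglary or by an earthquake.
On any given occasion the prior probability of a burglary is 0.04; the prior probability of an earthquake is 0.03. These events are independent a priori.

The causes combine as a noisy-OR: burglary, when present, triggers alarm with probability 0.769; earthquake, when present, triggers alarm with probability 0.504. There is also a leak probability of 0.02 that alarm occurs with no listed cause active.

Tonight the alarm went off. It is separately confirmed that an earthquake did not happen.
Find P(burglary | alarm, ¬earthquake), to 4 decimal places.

Under noisy-OR, P(alarm | causes) = 1 − (1−0.02)·∏(1−qᵢ) over the active causes.
Sum P(alarm|·) weighted by the priors over both values of burglary:
  P(alarm | ¬earthquake) = 0.02·0.96 + 0.77362·0.04
        = 0.019200 + 0.030945 = 0.050145
The terms with burglary present sum to 0.030945, so
  P(burglary | alarm, ¬earthquake) = 0.030945 / 0.050145 ≈ 0.6171

P(burglary | alarm, ¬earthquake) ≈ 0.6171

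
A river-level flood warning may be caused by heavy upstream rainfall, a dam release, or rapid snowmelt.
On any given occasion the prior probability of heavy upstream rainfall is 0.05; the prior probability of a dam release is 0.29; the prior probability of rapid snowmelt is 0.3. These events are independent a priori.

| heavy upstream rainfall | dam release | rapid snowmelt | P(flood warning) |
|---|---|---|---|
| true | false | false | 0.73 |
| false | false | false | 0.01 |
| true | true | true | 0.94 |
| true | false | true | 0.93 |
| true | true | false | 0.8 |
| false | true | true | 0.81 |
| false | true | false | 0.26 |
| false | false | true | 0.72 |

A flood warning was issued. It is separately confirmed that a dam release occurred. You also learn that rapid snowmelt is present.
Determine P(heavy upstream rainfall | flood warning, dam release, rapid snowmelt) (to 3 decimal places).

P(heavy upstream rainfall | flood warning, dam release, rapid snowmelt) ≈ 0.058

Enumerate both values of heavy upstream rainfall and weight by the priors:
  P(flood warning | dam release, rapid snowmelt) = 0.81×0.95 + 0.94×0.05
        = 0.769500 + 0.047000 = 0.816500
The terms with heavy upstream rainfall present sum to 0.047000, so
  P(heavy upstream rainfall | flood warning, dam release, rapid snowmelt) = 0.047000 / 0.816500 ≈ 0.058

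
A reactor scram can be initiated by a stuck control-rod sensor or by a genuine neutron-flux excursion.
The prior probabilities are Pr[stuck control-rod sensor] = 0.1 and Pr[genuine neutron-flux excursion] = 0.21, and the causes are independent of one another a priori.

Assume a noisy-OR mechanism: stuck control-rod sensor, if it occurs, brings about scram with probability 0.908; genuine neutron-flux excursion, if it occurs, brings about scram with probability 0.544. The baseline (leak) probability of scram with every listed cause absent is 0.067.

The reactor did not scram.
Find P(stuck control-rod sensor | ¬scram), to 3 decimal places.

Under noisy-OR, P(scram | causes) = 1 − (1−0.067)·∏(1−qᵢ) over the active causes.
Numerator (weight on configurations with stuck control-rod sensor): 0.006781 + 0.000822 = 0.007603
Denominator P(¬scram): 0.933×0.9×0.79 + 0.425448×0.9×0.21 + 0.085836×0.1×0.79 + 0.039141×0.1×0.21 = 0.751376
P(stuck control-rod sensor | ¬scram) = 0.007603/0.751376 ≈ 0.010

P(stuck control-rod sensor | ¬scram) ≈ 0.010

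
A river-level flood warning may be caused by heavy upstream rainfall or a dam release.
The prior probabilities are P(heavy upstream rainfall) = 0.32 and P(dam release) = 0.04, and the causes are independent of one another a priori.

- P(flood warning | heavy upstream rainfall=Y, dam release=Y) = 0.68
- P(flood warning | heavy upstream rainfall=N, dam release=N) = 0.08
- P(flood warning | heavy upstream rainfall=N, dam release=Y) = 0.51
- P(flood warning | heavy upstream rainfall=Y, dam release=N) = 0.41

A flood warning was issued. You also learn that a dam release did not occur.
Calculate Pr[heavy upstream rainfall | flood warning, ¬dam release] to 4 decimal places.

Pr[heavy upstream rainfall | flood warning, ¬dam release] ≈ 0.7069

P(flood warning | ¬dam release) = 0.08×0.68 + 0.41×0.32 = 0.054400 + 0.131200 = 0.185600
The heavy upstream rainfall-present share is 0.41×0.32 = 0.131200.
P(heavy upstream rainfall | flood warning, ¬dam release) = 0.131200 / 0.185600 ≈ 0.7069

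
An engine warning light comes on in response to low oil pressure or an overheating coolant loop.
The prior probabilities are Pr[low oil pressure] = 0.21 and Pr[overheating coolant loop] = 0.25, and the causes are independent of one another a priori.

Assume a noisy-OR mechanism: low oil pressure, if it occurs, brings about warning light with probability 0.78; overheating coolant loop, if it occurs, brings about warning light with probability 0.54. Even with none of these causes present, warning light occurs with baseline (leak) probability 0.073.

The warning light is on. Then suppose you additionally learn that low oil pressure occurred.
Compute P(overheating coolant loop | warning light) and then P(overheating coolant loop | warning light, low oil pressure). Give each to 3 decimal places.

P(overheating coolant loop | warning light) ≈ 0.488; P(overheating coolant loop | warning light, low oil pressure) ≈ 0.275

Under noisy-OR, P(warning light | causes) = 1 − (1−0.073)·∏(1−qᵢ) over the active causes.
Numerator (weight on configurations with overheating coolant loop): 0.113282 + 0.047575 = 0.160857
Normalizer over all consistent configurations: 0.073×0.79×0.75 + 0.57358×0.79×0.25 + 0.79606×0.21×0.75 + 0.906188×0.21×0.25 = 0.329488
P(overheating coolant loop | warning light) = 0.160857/0.329488 ≈ 0.488

Now condition on the additional information:
Weight on overheating coolant loop=true, given the evidence: 0.906188·0.25 = 0.226547
Denominator P(warning light | low oil pressure): 0.79606·0.75 + 0.906188·0.25 = 0.823592
Posterior = 0.226547 / 0.823592 ≈ 0.275
This is intercausal reasoning (explaining away): once low oil pressure accounts for the warning light, overheating coolant loop becomes less likely.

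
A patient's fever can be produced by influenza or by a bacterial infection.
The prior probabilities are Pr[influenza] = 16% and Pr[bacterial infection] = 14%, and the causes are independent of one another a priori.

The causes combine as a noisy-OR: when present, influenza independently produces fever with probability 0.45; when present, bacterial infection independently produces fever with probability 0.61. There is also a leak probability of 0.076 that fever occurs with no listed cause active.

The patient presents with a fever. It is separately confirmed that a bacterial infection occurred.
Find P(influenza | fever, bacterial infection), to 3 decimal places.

P(influenza | fever, bacterial infection) ≈ 0.193

Under noisy-OR, P(fever | causes) = 1 − (1−0.076)·∏(1−qᵢ) over the active causes.
Enumerate both values of influenza and weight by the priors:
  P(fever | bacterial infection) = 0.63964×0.84 + 0.801802×0.16
        = 0.537298 + 0.128288 = 0.665586
Keeping only the influenza-present terms gives 0.128288, so
  P(influenza | fever, bacterial infection) = 0.128288 / 0.665586 ≈ 0.193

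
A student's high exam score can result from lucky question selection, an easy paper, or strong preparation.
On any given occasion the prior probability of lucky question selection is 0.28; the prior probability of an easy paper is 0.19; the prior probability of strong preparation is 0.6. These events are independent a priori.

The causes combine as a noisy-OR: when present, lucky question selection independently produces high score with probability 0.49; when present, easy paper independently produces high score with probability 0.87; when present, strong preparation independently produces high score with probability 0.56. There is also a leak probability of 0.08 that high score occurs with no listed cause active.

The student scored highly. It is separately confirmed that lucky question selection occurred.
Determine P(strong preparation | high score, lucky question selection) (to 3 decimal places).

P(strong preparation | high score, lucky question selection) ≈ 0.671

Under noisy-OR, P(high score | causes) = 1 − (1−0.08)·∏(1−qᵢ) over the active causes.
Enumerate the 4 (easy paper, strong preparation) configurations and weight by the priors:
  P(high score | lucky question selection) = 0.5308*0.81*0.4 + 0.793552*0.81*0.6 + 0.939004*0.19*0.4 + 0.973162*0.19*0.6
        = 0.171979 + 0.385666 + 0.071364 + 0.110940 = 0.739949
The terms with strong preparation present sum to 0.496606, so
  P(strong preparation | high score, lucky question selection) = 0.496606 / 0.739949 ≈ 0.671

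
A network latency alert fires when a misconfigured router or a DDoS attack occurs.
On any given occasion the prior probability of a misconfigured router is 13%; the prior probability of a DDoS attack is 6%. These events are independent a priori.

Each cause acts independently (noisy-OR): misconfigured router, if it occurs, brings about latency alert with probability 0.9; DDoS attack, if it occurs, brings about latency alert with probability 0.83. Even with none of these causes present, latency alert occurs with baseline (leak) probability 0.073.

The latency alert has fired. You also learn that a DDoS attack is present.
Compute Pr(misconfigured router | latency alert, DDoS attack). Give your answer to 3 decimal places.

Pr(misconfigured router | latency alert, DDoS attack) ≈ 0.149

Under noisy-OR, P(latency alert | causes) = 1 − (1−0.073)·∏(1−qᵢ) over the active causes.
P(latency alert | DDoS attack) = 0.84241·0.87 + 0.984241·0.13 = 0.732897 + 0.127951 = 0.860848
The misconfigured router-present share is 0.984241·0.13 = 0.127951.
Hence the posterior is 0.127951/0.860848 ≈ 0.149.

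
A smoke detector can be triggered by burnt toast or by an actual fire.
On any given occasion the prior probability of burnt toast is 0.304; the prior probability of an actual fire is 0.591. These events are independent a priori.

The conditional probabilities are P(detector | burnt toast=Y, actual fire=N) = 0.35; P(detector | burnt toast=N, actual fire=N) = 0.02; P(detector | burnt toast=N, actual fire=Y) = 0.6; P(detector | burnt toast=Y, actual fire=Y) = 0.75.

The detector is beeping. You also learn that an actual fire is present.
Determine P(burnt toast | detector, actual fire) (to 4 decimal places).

Weight on burnt toast=true, given the evidence: 0.75×0.304 = 0.228000
The normalizing constant is 0.6×0.696 + 0.75×0.304 = 0.645600
P(burnt toast | detector, actual fire) = 0.228000/0.645600 ≈ 0.3532

P(burnt toast | detector, actual fire) ≈ 0.3532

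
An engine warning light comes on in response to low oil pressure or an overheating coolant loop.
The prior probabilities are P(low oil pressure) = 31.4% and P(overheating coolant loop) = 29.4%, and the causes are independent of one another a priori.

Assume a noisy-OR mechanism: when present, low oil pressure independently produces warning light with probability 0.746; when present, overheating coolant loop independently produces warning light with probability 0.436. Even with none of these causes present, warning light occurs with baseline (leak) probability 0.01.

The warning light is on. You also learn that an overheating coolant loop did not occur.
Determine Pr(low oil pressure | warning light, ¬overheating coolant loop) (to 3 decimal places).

Pr(low oil pressure | warning light, ¬overheating coolant loop) ≈ 0.972

Under noisy-OR, P(warning light | causes) = 1 − (1−0.01)·∏(1−qᵢ) over the active causes.
P(warning light | ¬overheating coolant loop) = 0.01·0.686 + 0.74854·0.314 = 0.006860 + 0.235042 = 0.241902
The low oil pressure-present share is 0.74854·0.314 = 0.235042.
Hence the posterior is 0.235042/0.241902 ≈ 0.972.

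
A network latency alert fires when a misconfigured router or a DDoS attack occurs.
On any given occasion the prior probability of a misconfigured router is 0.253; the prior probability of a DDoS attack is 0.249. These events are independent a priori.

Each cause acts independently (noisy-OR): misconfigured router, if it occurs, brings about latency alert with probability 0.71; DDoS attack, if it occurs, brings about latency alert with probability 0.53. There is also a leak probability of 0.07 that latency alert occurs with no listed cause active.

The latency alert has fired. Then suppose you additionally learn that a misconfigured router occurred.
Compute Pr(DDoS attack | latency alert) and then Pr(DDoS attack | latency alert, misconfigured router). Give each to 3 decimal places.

Pr(DDoS attack | latency alert) ≈ 0.473; Pr(DDoS attack | latency alert, misconfigured router) ≈ 0.284

Under noisy-OR, P(latency alert | causes) = 1 − (1−0.07)·∏(1−qᵢ) over the active causes.
P(latency alert) = 0.07·0.747·0.751 + 0.5629·0.747·0.249 + 0.7303·0.253·0.751 + 0.873241·0.253·0.249 = 0.039270 + 0.104701 + 0.138759 + 0.055012 = 0.337742
Restricting to configurations with DDoS attack present: 0.104701 + 0.055012 = 0.159713.
P(DDoS attack | latency alert) = 0.159713 / 0.337742 ≈ 0.473

Now condition on the additional information:
P(latency alert | misconfigured router) = 0.7303·0.751 + 0.873241·0.249 = 0.548455 + 0.217437 = 0.765892
The DDoS attack-present share is 0.873241·0.249 = 0.217437.
So P(DDoS attack | latency alert, misconfigured router) = 0.217437/0.765892 ≈ 0.284.
This is intercausal reasoning (explaining away): once misconfigured router accounts for the latency alert, DDoS attack becomes less likely.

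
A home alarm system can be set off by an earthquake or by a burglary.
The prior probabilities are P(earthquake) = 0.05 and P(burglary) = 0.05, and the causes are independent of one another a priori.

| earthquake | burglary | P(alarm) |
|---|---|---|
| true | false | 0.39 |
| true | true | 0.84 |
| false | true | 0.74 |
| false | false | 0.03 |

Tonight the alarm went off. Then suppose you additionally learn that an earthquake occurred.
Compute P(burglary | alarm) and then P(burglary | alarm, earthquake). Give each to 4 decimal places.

P(burglary | alarm) ≈ 0.4496; P(burglary | alarm, earthquake) ≈ 0.1018

For the numerator, keep only burglary=true terms: 0.035150 + 0.002100 = 0.037250
Denominator P(alarm): 0.03·0.95·0.95 + 0.74·0.95·0.05 + 0.39·0.05·0.95 + 0.84·0.05·0.05 = 0.082850
P(burglary | alarm) = 0.037250/0.082850 ≈ 0.4496

Now also conditioning on earthquake=true:
By total probability over both values of burglary:
  P(alarm | earthquake) = 0.39×0.95 + 0.84×0.05
        = 0.370500 + 0.042000 = 0.412500
Configurations with burglary contribute 0.042000, so
  P(burglary | alarm, earthquake) = 0.042000 / 0.412500 ≈ 0.1018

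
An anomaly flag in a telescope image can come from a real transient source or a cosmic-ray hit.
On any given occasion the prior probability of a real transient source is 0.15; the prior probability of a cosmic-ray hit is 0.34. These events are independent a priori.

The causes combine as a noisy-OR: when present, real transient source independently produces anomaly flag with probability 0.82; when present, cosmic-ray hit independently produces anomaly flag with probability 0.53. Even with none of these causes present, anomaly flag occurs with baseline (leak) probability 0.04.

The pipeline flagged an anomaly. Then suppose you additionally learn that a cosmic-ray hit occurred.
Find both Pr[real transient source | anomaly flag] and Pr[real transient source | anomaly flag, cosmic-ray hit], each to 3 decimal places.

Under noisy-OR, P(anomaly flag | causes) = 1 − (1−0.04)·∏(1−qᵢ) over the active causes.
Weight on real transient source=true, given the evidence: 0.081893 + 0.046858 = 0.128751
Denominator P(anomaly flag): 0.04×0.85×0.66 + 0.5488×0.85×0.34 + 0.8272×0.15×0.66 + 0.918784×0.15×0.34 = 0.309794
P(real transient source | anomaly flag) = 0.128751/0.309794 ≈ 0.416

Now also conditioning on cosmic-ray hit=true:
P(anomaly flag | cosmic-ray hit) = 0.5488×0.85 + 0.918784×0.15 = 0.466480 + 0.137818 = 0.604298
The real transient source-present share is 0.918784×0.15 = 0.137818.
So P(real transient source | anomaly flag, cosmic-ray hit) = 0.137818/0.604298 ≈ 0.228.
This is intercausal reasoning (explaining away): once cosmic-ray hit accounts for the anomaly flag, real transient source becomes less likely.

Pr[real transient source | anomaly flag] ≈ 0.416; Pr[real transient source | anomaly flag, cosmic-ray hit] ≈ 0.228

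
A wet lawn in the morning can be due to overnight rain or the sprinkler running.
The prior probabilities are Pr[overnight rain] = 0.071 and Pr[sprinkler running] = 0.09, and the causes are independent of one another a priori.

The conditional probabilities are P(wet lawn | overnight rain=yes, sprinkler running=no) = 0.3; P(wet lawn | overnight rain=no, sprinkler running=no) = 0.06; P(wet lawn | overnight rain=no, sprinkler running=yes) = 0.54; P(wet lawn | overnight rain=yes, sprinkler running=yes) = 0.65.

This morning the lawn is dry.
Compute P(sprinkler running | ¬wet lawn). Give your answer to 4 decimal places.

P(sprinkler running | ¬wet lawn) ≈ 0.0462

Weight on sprinkler running=true, given the evidence: 0.038461 + 0.002236 = 0.040697
Normalizer over all consistent configurations: 0.94*0.929*0.91 + 0.46*0.929*0.09 + 0.7*0.071*0.91 + 0.35*0.071*0.09 = 0.880591
P(sprinkler running | ¬wet lawn) = 0.040697/0.880591 ≈ 0.0462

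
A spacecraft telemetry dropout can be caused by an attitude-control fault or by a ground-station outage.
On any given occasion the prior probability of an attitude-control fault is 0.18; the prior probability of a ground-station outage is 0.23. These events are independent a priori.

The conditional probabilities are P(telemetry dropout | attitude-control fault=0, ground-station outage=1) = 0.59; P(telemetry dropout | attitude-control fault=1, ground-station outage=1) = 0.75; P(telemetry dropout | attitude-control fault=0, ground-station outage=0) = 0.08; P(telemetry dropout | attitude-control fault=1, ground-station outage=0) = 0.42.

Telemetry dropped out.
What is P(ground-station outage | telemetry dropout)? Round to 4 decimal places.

P(ground-station outage | telemetry dropout) ≈ 0.5669

Numerator (weight on configurations with ground-station outage): 0.111274 + 0.031050 = 0.142324
Normalizer over all consistent configurations: 0.08·0.82·0.77 + 0.59·0.82·0.23 + 0.42·0.18·0.77 + 0.75·0.18·0.23 = 0.251048
Posterior = 0.142324 / 0.251048 ≈ 0.5669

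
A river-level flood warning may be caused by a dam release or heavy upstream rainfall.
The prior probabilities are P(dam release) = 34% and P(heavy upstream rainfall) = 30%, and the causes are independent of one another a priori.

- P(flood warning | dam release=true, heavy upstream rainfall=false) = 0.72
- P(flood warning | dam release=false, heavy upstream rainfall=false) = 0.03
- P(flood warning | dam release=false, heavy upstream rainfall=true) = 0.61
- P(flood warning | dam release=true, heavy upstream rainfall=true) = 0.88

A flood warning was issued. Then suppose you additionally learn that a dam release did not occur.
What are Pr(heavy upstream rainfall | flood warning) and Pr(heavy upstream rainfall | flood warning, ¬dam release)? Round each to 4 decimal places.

Pr(heavy upstream rainfall | flood warning) ≈ 0.5320; Pr(heavy upstream rainfall | flood warning, ¬dam release) ≈ 0.8971

For the numerator, keep only heavy upstream rainfall=true terms: 0.120780 + 0.089760 = 0.210540
Denominator P(flood warning): 0.03*0.66*0.7 + 0.61*0.66*0.3 + 0.72*0.34*0.7 + 0.88*0.34*0.3 = 0.395760
P(heavy upstream rainfall | flood warning) = 0.210540/0.395760 ≈ 0.5320

Now also conditioning on dam release≠true:
Weight on heavy upstream rainfall=true, given the evidence: 0.61×0.3 = 0.183000
The normalizing constant is 0.03×0.7 + 0.61×0.3 = 0.204000
P(heavy upstream rainfall | flood warning, ¬dam release) = 0.183000/0.204000 ≈ 0.8971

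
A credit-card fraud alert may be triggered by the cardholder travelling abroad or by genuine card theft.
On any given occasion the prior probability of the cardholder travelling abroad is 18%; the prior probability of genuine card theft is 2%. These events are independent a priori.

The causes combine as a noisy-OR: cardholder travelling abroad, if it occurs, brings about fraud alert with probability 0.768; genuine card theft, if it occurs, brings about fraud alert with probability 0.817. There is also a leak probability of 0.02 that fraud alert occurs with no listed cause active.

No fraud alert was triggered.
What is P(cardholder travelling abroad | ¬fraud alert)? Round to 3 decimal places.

Under noisy-OR, P(fraud alert | causes) = 1 − (1−0.02)·∏(1−qᵢ) over the active causes.
Sum P(¬fraud alert|·) weighted by the priors over the 4 (cardholder travelling abroad, genuine card theft) configurations:
  P(¬fraud alert) = 0.98·0.82·0.98 + 0.17934·0.82·0.02 + 0.22736·0.18·0.98 + 0.041607·0.18·0.02
        = 0.787528 + 0.002941 + 0.040106 + 0.000150 = 0.830725
Configurations with cardholder travelling abroad contribute 0.040256, so
  P(cardholder travelling abroad | ¬fraud alert) = 0.040256 / 0.830725 ≈ 0.048

P(cardholder travelling abroad | ¬fraud alert) ≈ 0.048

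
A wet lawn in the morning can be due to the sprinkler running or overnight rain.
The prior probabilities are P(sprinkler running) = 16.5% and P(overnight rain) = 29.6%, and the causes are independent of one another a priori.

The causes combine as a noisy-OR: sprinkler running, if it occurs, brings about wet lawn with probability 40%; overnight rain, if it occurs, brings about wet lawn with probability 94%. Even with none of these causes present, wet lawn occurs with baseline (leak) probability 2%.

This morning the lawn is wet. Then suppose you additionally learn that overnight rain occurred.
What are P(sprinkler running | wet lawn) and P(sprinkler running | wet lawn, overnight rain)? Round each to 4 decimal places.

Under noisy-OR, P(wet lawn | causes) = 1 − (1−0.02)·∏(1−qᵢ) over the active causes.
By total probability over the 4 (sprinkler running, overnight rain) configurations:
  P(wet lawn) = 0.02*0.835*0.704 + 0.9412*0.835*0.296 + 0.412*0.165*0.704 + 0.96472*0.165*0.296
        = 0.011757 + 0.232627 + 0.047858 + 0.047117 = 0.339359
Keeping only the sprinkler running-present terms gives 0.094975, so
  P(sprinkler running | wet lawn) = 0.094975 / 0.339359 ≈ 0.2799

Now also conditioning on overnight rain=true:
Numerator (weight on configurations with sprinkler running): 0.96472*0.165 = 0.159179
Normalizer over all consistent configurations: 0.9412*0.835 + 0.96472*0.165 = 0.945081
P(sprinkler running | wet lawn, overnight rain) = 0.159179/0.945081 ≈ 0.1684
The drop from 0.2799 to 0.1684 is the explaining-away (discounting) effect.

P(sprinkler running | wet lawn) ≈ 0.2799; P(sprinkler running | wet lawn, overnight rain) ≈ 0.1684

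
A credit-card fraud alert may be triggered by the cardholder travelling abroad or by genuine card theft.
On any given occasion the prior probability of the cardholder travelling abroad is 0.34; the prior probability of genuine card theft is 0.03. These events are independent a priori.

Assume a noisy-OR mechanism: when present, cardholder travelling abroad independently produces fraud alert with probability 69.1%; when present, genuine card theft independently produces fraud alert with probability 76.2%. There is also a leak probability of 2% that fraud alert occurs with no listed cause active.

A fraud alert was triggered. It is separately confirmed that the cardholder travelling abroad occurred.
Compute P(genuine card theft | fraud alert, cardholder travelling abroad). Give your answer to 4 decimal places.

P(genuine card theft | fraud alert, cardholder travelling abroad) ≈ 0.0395

Under noisy-OR, P(fraud alert | causes) = 1 − (1−0.02)·∏(1−qᵢ) over the active causes.
Weight on genuine card theft=true, given the evidence: 0.927929·0.03 = 0.027838
Normalizer over all consistent configurations: 0.69718·0.97 + 0.927929·0.03 = 0.704103
P(genuine card theft | fraud alert, cardholder travelling abroad) = 0.027838/0.704103 ≈ 0.0395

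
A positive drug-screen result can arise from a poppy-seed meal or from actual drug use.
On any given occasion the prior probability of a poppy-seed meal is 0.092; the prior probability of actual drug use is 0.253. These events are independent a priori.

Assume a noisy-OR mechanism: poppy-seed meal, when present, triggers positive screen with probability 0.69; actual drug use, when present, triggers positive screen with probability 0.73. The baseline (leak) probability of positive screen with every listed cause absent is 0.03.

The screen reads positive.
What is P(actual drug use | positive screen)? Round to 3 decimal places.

P(actual drug use | positive screen) ≈ 0.736

Under noisy-OR, P(positive screen | causes) = 1 − (1−0.03)·∏(1−qᵢ) over the active causes.
For the numerator, keep only actual drug use=true terms: 0.169559 + 0.021386 = 0.190945
The normalizing constant is 0.03*0.908*0.747 + 0.7381*0.908*0.253 + 0.6993*0.092*0.747 + 0.918811*0.092*0.253 = 0.259352
Posterior = 0.190945 / 0.259352 ≈ 0.736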